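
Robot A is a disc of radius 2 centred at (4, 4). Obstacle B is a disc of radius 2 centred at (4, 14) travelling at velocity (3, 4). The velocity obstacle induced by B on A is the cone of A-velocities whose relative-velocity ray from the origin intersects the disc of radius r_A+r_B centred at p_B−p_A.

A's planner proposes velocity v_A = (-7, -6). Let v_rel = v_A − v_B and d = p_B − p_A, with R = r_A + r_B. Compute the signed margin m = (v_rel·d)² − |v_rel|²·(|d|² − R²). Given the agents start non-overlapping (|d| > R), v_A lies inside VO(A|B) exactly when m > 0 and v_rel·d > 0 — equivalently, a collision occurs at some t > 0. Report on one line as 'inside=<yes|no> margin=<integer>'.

d = (0, 10),  |d|² = 100;  R = 2+2 = 4,  c = 100−4² = 84
v_rel = (-10, -10),  |v_rel|² = 200;  v_rel·d = (-10)·(0) + (-10)·(10) = -100
200·t² + 200·t + 84 = 0  ⇒  m = (-100)² − 200·84 = -6800
m = -6800 < 0,  v_rel·d = -100 < 0  ⇒  outside

inside=no margin=-6800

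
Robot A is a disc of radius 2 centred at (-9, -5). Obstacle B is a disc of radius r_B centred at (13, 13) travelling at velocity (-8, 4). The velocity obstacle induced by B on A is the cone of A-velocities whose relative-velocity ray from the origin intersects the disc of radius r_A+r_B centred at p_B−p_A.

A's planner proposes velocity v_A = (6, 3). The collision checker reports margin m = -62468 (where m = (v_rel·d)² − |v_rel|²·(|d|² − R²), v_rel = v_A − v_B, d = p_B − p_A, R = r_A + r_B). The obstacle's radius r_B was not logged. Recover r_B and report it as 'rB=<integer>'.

m = -62468
d = (22, 18);  v_rel = (14, -1),  |v_rel|² = 197
v_rel×d = (14)·(18) − (-1)·(22) = 274
since m = R²·197 − 274²:  R² = (75076 + -62468) / 197 = 64
R = √64 = 8  ⇒  r_B = 8 − 2 = 6

rB=6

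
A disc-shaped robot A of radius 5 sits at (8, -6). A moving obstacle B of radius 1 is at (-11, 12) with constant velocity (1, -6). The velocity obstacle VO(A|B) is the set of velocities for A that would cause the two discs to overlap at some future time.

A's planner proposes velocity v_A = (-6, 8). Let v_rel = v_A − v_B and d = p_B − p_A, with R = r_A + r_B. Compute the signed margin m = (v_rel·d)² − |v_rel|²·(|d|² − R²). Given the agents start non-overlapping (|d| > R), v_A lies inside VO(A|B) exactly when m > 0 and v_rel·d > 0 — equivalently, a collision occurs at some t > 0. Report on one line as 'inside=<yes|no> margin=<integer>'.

d = (-19, 18),  |d|² = 685;  R = 5+1 = 6,  c = 685−6² = 649
v_rel = (-7, 14),  |v_rel|² = 245;  v_rel·d = (-7)·(-19) + (14)·(18) = 385
245·t² − 770·t + 649 = 0  ⇒  m = 385² − 245·649 = -10780
m = -10780 < 0,  v_rel·d = 385 > 0  ⇒  outside

inside=no margin=-10780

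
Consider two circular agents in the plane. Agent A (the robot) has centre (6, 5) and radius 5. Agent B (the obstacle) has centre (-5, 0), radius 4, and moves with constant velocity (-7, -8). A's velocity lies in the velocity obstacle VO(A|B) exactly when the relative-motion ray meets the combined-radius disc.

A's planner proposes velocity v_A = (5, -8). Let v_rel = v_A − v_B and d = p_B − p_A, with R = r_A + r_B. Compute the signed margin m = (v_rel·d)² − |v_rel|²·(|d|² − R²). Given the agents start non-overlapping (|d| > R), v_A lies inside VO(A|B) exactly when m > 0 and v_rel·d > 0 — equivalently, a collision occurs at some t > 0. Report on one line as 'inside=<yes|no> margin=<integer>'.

d = (-11, -5),  |d|² = 146;  R = 5+4 = 9,  c = 146−9² = 65
v_rel = (12, 0),  |v_rel|² = 144;  v_rel·d = (12)·(-11) + (0)·(-5) = -132
144·t² + 264·t + 65 = 0  ⇒  m = (-132)² − 144·65 = 8064
m = 8064 > 0,  v_rel·d = -132 < 0  ⇒  outside

inside=no margin=8064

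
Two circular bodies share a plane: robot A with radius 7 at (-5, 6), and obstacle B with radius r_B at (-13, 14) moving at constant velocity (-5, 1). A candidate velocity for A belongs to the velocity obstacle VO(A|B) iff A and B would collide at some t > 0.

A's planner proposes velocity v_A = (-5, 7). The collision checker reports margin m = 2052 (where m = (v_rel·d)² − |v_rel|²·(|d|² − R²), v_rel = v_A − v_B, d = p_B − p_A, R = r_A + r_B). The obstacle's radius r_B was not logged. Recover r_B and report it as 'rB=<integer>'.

m = 2052
d = (-8, 8);  v_rel = (0, 6),  |v_rel|² = 36
v_rel×d = (0)·(8) − (6)·(-8) = 48
since m = R²·36 − 48²:  R² = (2304 + 2052) / 36 = 121
R = √121 = 11  ⇒  r_B = 11 − 7 = 4

rB=4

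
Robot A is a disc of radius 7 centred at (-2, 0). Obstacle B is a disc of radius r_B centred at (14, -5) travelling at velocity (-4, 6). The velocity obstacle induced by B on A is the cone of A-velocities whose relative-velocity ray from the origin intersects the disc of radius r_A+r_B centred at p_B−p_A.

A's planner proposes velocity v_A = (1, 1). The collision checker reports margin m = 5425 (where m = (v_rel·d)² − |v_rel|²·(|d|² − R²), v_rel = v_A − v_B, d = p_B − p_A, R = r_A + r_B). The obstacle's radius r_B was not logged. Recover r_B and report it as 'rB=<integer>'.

m = 5425
d = (16, -5);  v_rel = (5, -5),  |v_rel|² = 50
v_rel×d = (5)·(-5) − (-5)·(16) = 55
since m = R²·50 − 55²:  R² = (3025 + 5425) / 50 = 169
R = √169 = 13  ⇒  r_B = 13 − 7 = 6

rB=6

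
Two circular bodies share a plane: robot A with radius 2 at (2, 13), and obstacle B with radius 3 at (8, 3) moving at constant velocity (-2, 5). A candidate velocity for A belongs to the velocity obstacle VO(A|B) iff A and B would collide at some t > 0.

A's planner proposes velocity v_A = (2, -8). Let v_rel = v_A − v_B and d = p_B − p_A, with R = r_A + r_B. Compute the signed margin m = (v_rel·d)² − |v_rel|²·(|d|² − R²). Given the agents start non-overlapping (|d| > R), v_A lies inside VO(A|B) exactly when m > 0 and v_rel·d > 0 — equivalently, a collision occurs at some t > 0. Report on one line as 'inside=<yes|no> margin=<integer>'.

d = (6, -10),  |d|² = 136;  R = 2+3 = 5,  c = 136−5² = 111
v_rel = (4, -13),  |v_rel|² = 185;  v_rel·d = (4)·(6) + (-13)·(-10) = 154
185·t² − 308·t + 111 = 0  ⇒  m = 154² − 185·111 = 3181
m = 3181 > 0,  v_rel·d = 154 > 0  ⇒  inside

inside=yes margin=3181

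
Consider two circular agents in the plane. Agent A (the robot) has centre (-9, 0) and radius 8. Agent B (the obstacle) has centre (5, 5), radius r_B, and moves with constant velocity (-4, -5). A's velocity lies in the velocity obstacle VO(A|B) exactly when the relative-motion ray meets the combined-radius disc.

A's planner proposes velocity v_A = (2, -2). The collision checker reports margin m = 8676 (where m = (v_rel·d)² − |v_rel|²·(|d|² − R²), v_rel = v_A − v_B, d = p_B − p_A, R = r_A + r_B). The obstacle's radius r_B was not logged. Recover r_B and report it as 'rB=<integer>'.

m = 8676
d = (14, 5);  v_rel = (6, 3),  |v_rel|² = 45
v_rel×d = (6)·(5) − (3)·(14) = -12
since m = R²·45 − (-12)²:  R² = (144 + 8676) / 45 = 196
R = √196 = 14  ⇒  r_B = 14 − 8 = 6

rB=6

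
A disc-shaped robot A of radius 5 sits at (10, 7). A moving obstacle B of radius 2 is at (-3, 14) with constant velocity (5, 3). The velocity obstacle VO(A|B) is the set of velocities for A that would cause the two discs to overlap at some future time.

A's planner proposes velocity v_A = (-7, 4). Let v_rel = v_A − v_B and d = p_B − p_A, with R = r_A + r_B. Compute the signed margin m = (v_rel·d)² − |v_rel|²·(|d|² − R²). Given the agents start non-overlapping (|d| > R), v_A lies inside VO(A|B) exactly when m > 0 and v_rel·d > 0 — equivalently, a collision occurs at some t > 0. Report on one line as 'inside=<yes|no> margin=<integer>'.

d = (-13, 7),  |d|² = 218;  R = 5+2 = 7,  c = 218−7² = 169
v_rel = (-12, 1),  |v_rel|² = 145;  v_rel·d = (-12)·(-13) + (1)·(7) = 163
145·t² − 326·t + 169 = 0  ⇒  m = 163² − 145·169 = 2064
m = 2064 > 0,  v_rel·d = 163 > 0  ⇒  inside

inside=yes margin=2064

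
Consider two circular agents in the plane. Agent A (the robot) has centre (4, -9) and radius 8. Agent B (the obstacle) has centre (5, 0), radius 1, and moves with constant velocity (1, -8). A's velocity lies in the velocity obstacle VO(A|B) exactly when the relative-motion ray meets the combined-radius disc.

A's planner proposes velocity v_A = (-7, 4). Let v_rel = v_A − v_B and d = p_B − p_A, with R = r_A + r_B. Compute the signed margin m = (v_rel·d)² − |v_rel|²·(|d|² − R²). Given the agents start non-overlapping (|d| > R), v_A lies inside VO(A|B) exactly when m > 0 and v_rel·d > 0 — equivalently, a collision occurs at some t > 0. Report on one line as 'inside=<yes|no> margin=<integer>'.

d = (1, 9),  |d|² = 82;  R = 8+1 = 9,  c = 82−9² = 1
v_rel = (-8, 12),  |v_rel|² = 208;  v_rel·d = (-8)·(1) + (12)·(9) = 100
208·t² − 200·t + 1 = 0  ⇒  m = 100² − 208·1 = 9792
m = 9792 > 0,  v_rel·d = 100 > 0  ⇒  inside

inside=yes margin=9792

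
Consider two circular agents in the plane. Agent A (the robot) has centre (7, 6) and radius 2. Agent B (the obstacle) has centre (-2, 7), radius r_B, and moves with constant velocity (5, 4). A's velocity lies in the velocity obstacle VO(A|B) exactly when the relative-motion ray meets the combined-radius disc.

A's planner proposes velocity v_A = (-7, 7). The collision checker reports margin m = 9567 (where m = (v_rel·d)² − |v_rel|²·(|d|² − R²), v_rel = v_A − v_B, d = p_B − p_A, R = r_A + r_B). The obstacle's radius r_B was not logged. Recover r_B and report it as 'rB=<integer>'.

m = 9567
d = (-9, 1);  v_rel = (-12, 3),  |v_rel|² = 153
v_rel×d = (-12)·(1) − (3)·(-9) = 15
since m = R²·153 − 15²:  R² = (225 + 9567) / 153 = 64
R = √64 = 8  ⇒  r_B = 8 − 2 = 6

rB=6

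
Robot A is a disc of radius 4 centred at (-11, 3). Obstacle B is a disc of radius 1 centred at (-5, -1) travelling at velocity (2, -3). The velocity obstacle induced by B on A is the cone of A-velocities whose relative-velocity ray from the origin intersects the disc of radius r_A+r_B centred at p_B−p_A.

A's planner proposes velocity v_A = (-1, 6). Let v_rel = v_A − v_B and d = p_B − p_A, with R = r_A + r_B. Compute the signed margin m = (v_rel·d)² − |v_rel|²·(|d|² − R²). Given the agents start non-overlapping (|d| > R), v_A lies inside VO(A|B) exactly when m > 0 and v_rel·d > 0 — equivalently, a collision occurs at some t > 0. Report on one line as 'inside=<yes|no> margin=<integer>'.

d = (6, -4),  |d|² = 52;  R = 4+1 = 5,  c = 52−5² = 27
v_rel = (-3, 9),  |v_rel|² = 90;  v_rel·d = (-3)·(6) + (9)·(-4) = -54
90·t² + 108·t + 27 = 0  ⇒  m = (-54)² − 90·27 = 486
m = 486 > 0,  v_rel·d = -54 < 0  ⇒  outside

inside=no margin=486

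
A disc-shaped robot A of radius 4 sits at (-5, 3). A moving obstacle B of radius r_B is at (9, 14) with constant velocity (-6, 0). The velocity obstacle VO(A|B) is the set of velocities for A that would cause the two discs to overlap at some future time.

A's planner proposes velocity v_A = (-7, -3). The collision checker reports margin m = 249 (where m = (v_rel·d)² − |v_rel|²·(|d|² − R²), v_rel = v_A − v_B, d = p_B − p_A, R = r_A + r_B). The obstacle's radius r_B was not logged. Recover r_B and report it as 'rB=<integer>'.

m = 249
d = (14, 11);  v_rel = (-1, -3),  |v_rel|² = 10
v_rel×d = (-1)·(11) − (-3)·(14) = 31
since m = R²·10 − 31²:  R² = (961 + 249) / 10 = 121
R = √121 = 11  ⇒  r_B = 11 − 4 = 7

rB=7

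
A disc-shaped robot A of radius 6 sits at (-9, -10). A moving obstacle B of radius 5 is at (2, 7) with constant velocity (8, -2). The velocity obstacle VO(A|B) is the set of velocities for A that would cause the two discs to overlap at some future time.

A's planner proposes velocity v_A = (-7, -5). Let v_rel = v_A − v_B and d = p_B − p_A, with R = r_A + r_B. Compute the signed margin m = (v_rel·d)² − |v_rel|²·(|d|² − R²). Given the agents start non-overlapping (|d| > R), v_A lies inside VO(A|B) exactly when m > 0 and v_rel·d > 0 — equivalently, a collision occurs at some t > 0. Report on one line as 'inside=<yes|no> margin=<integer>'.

d = (11, 17),  |d|² = 410;  R = 6+5 = 11,  c = 410−11² = 289
v_rel = (-15, -3),  |v_rel|² = 234;  v_rel·d = (-15)·(11) + (-3)·(17) = -216
234·t² + 432·t + 289 = 0  ⇒  m = (-216)² − 234·289 = -20970
m = -20970 < 0,  v_rel·d = -216 < 0  ⇒  outside

inside=no margin=-20970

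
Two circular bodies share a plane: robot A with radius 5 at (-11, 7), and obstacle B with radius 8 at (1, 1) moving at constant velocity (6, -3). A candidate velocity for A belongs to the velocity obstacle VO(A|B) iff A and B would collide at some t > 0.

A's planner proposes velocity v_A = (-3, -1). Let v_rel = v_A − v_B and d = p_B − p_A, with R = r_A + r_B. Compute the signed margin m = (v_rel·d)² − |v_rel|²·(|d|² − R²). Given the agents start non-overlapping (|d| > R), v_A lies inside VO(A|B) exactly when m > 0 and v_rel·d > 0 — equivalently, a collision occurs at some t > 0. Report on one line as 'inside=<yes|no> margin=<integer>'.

d = (12, -6),  |d|² = 180;  R = 5+8 = 13,  c = 180−13² = 11
v_rel = (-9, 2),  |v_rel|² = 85;  v_rel·d = (-9)·(12) + (2)·(-6) = -120
85·t² + 240·t + 11 = 0  ⇒  m = (-120)² − 85·11 = 13465
m = 13465 > 0,  v_rel·d = -120 < 0  ⇒  outside

inside=no margin=13465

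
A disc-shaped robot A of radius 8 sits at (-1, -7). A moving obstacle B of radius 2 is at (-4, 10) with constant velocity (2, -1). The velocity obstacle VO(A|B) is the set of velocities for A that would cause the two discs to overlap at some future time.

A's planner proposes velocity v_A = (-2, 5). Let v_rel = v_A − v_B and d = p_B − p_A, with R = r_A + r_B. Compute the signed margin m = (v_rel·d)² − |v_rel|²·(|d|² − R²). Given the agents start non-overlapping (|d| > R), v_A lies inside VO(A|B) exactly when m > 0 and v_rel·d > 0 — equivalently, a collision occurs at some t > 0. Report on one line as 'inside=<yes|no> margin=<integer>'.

d = (-3, 17),  |d|² = 298;  R = 8+2 = 10,  c = 298−10² = 198
v_rel = (-4, 6),  |v_rel|² = 52;  v_rel·d = (-4)·(-3) + (6)·(17) = 114
52·t² − 228·t + 198 = 0  ⇒  m = 114² − 52·198 = 2700
m = 2700 > 0,  v_rel·d = 114 > 0  ⇒  inside

inside=yes margin=2700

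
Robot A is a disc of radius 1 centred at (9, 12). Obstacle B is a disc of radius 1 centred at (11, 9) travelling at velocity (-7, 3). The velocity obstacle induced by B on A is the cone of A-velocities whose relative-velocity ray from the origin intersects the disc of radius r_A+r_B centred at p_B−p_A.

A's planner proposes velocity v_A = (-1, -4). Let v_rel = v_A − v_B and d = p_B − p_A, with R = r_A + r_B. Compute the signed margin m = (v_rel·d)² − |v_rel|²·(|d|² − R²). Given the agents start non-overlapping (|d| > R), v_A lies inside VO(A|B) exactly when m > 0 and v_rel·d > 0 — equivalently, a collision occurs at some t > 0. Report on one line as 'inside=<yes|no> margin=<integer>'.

d = (2, -3),  |d|² = 13;  R = 1+1 = 2,  c = 13−2² = 9
v_rel = (6, -7),  |v_rel|² = 85;  v_rel·d = (6)·(2) + (-7)·(-3) = 33
85·t² − 66·t + 9 = 0  ⇒  m = 33² − 85·9 = 324
m = 324 > 0,  v_rel·d = 33 > 0  ⇒  inside

inside=yes margin=324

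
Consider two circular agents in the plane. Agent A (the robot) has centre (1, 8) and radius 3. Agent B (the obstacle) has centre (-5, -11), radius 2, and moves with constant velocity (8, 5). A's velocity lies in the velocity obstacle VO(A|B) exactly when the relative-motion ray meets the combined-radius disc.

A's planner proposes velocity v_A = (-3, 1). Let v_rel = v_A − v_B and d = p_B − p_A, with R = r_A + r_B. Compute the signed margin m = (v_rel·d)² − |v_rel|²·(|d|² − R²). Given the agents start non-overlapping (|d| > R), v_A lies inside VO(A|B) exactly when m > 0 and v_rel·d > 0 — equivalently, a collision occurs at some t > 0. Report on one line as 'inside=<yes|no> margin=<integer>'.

d = (-6, -19),  |d|² = 397;  R = 3+2 = 5,  c = 397−5² = 372
v_rel = (-11, -4),  |v_rel|² = 137;  v_rel·d = (-11)·(-6) + (-4)·(-19) = 142
137·t² − 284·t + 372 = 0  ⇒  m = 142² − 137·372 = -30800
m = -30800 < 0,  v_rel·d = 142 > 0  ⇒  outside

inside=no margin=-30800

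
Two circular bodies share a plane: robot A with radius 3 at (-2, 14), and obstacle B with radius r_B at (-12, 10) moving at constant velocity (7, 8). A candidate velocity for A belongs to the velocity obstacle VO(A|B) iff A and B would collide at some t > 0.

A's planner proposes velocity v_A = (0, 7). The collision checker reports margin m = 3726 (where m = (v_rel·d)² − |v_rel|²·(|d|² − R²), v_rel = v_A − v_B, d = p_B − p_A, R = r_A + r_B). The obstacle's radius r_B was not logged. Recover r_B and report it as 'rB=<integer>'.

m = 3726
d = (-10, -4);  v_rel = (-7, -1),  |v_rel|² = 50
v_rel×d = (-7)·(-4) − (-1)·(-10) = 18
since m = R²·50 − 18²:  R² = (324 + 3726) / 50 = 81
R = √81 = 9  ⇒  r_B = 9 − 3 = 6

rB=6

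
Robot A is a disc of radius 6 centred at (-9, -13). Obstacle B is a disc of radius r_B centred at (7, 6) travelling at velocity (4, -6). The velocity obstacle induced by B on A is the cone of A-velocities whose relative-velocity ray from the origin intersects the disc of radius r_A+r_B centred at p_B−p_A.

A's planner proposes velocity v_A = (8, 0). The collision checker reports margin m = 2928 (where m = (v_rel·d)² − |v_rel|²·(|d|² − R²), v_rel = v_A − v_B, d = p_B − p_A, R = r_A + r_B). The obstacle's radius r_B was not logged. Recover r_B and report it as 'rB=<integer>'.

m = 2928
d = (16, 19);  v_rel = (4, 6),  |v_rel|² = 52
v_rel×d = (4)·(19) − (6)·(16) = -20
since m = R²·52 − (-20)²:  R² = (400 + 2928) / 52 = 64
R = √64 = 8  ⇒  r_B = 8 − 6 = 2

rB=2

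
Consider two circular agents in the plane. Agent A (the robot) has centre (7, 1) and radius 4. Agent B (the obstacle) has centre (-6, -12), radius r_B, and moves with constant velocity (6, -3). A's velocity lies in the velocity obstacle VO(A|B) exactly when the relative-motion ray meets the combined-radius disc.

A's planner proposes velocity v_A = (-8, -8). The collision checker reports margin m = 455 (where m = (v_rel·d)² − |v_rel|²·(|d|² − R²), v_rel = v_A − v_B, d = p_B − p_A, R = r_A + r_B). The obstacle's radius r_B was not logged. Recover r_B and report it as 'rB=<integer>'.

m = 455
d = (-13, -13);  v_rel = (-14, -5),  |v_rel|² = 221
v_rel×d = (-14)·(-13) − (-5)·(-13) = 117
since m = R²·221 − 117²:  R² = (13689 + 455) / 221 = 64
R = √64 = 8  ⇒  r_B = 8 − 4 = 4

rB=4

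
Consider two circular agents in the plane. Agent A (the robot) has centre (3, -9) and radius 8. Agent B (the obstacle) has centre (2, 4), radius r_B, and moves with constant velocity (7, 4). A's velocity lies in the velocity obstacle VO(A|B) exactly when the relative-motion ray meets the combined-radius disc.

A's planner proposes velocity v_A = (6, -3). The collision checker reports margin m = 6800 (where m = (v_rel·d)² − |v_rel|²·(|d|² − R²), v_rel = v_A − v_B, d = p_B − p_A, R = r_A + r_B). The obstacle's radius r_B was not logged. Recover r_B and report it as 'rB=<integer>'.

m = 6800
d = (-1, 13);  v_rel = (-1, -7),  |v_rel|² = 50
v_rel×d = (-1)·(13) − (-7)·(-1) = -20
since m = R²·50 − (-20)²:  R² = (400 + 6800) / 50 = 144
R = √144 = 12  ⇒  r_B = 12 − 8 = 4

rB=4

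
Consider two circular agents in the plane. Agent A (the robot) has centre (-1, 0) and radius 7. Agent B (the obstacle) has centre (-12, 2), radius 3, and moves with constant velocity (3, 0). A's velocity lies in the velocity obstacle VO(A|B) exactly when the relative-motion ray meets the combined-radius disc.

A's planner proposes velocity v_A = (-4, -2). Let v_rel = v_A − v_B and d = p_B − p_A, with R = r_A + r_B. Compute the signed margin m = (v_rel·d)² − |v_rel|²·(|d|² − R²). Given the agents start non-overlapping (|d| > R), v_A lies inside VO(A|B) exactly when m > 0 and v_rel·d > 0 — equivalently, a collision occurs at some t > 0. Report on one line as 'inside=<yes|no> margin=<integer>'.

d = (-11, 2),  |d|² = 125;  R = 7+3 = 10,  c = 125−10² = 25
v_rel = (-7, -2),  |v_rel|² = 53;  v_rel·d = (-7)·(-11) + (-2)·(2) = 73
53·t² − 146·t + 25 = 0  ⇒  m = 73² − 53·25 = 4004
m = 4004 > 0,  v_rel·d = 73 > 0  ⇒  inside

inside=yes margin=4004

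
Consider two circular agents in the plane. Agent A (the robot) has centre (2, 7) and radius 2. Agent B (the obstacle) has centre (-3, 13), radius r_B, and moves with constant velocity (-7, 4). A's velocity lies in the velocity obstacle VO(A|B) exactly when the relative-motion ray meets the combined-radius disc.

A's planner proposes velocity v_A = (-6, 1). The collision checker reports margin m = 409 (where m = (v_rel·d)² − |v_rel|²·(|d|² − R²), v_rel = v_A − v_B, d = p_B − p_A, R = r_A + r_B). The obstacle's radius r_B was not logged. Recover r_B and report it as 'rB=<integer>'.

m = 409
d = (-5, 6);  v_rel = (1, -3),  |v_rel|² = 10
v_rel×d = (1)·(6) − (-3)·(-5) = -9
since m = R²·10 − (-9)²:  R² = (81 + 409) / 10 = 49
R = √49 = 7  ⇒  r_B = 7 − 2 = 5

rB=5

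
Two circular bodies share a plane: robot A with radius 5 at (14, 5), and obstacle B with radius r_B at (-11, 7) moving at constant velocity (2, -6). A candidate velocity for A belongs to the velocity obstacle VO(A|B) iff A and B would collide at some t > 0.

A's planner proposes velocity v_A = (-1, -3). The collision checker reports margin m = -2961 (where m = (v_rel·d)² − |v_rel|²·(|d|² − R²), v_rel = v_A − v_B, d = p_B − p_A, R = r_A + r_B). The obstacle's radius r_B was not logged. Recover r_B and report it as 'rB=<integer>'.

m = -2961
d = (-25, 2);  v_rel = (-3, 3),  |v_rel|² = 18
v_rel×d = (-3)·(2) − (3)·(-25) = 69
since m = R²·18 − 69²:  R² = (4761 + -2961) / 18 = 100
R = √100 = 10  ⇒  r_B = 10 − 5 = 5

rB=5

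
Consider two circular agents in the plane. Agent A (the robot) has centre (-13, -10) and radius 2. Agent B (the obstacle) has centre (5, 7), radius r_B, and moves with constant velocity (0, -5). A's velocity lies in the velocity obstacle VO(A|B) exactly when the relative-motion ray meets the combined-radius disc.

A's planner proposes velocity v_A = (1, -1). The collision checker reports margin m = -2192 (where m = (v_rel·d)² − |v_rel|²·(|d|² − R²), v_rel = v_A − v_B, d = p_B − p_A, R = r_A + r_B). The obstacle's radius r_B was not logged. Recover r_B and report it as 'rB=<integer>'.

m = -2192
d = (18, 17);  v_rel = (1, 4),  |v_rel|² = 17
v_rel×d = (1)·(17) − (4)·(18) = -55
since m = R²·17 − (-55)²:  R² = (3025 + -2192) / 17 = 49
R = √49 = 7  ⇒  r_B = 7 − 2 = 5

rB=5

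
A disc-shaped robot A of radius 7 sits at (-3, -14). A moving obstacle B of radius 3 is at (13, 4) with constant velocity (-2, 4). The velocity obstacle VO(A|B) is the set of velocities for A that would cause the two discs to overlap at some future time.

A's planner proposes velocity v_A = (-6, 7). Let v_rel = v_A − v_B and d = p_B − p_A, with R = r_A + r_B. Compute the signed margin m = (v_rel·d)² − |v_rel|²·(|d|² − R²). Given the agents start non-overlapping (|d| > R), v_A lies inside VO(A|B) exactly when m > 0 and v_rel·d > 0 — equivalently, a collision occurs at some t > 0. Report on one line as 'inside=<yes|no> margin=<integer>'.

d = (16, 18),  |d|² = 580;  R = 7+3 = 10,  c = 580−10² = 480
v_rel = (-4, 3),  |v_rel|² = 25;  v_rel·d = (-4)·(16) + (3)·(18) = -10
25·t² + 20·t + 480 = 0  ⇒  m = (-10)² − 25·480 = -11900
m = -11900 < 0,  v_rel·d = -10 < 0  ⇒  outside

inside=no margin=-11900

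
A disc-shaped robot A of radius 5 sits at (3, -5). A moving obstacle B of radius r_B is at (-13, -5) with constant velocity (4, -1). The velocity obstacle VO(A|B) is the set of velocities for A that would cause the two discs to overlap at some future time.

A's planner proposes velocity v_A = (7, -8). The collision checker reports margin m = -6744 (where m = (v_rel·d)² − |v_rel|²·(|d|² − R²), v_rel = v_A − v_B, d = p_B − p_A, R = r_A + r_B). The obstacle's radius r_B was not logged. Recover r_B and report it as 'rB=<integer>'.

m = -6744
d = (-16, 0);  v_rel = (3, -7),  |v_rel|² = 58
v_rel×d = (3)·(0) − (-7)·(-16) = -112
since m = R²·58 − (-112)²:  R² = (12544 + -6744) / 58 = 100
R = √100 = 10  ⇒  r_B = 10 − 5 = 5

rB=5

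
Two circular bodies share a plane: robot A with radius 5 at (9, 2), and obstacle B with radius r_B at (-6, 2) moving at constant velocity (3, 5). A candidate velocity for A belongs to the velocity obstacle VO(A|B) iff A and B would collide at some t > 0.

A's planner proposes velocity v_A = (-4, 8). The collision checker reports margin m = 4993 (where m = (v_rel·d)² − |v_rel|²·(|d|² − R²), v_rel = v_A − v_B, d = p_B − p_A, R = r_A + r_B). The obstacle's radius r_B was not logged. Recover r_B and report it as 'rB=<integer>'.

m = 4993
d = (-15, 0);  v_rel = (-7, 3),  |v_rel|² = 58
v_rel×d = (-7)·(0) − (3)·(-15) = 45
since m = R²·58 − 45²:  R² = (2025 + 4993) / 58 = 121
R = √121 = 11  ⇒  r_B = 11 − 5 = 6

rB=6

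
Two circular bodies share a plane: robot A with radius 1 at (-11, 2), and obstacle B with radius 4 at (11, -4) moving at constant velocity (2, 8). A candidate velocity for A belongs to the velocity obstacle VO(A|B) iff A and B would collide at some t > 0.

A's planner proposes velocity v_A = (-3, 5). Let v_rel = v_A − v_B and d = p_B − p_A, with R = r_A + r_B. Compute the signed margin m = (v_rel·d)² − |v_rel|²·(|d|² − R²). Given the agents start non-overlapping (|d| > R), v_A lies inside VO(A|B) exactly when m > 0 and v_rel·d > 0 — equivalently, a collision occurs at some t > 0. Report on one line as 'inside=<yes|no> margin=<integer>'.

d = (22, -6),  |d|² = 520;  R = 1+4 = 5,  c = 520−5² = 495
v_rel = (-5, -3),  |v_rel|² = 34;  v_rel·d = (-5)·(22) + (-3)·(-6) = -92
34·t² + 184·t + 495 = 0  ⇒  m = (-92)² − 34·495 = -8366
m = -8366 < 0,  v_rel·d = -92 < 0  ⇒  outside

inside=no margin=-8366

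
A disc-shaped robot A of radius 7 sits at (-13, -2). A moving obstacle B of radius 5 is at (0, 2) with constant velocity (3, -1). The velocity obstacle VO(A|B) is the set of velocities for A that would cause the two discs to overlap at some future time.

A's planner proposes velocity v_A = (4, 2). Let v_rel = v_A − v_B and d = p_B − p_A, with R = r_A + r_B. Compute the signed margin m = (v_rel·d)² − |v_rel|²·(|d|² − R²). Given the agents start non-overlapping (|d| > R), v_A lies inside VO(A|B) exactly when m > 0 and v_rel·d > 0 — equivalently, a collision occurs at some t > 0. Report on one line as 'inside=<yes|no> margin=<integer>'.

d = (13, 4),  |d|² = 185;  R = 7+5 = 12,  c = 185−12² = 41
v_rel = (1, 3),  |v_rel|² = 10;  v_rel·d = (1)·(13) + (3)·(4) = 25
10·t² − 50·t + 41 = 0  ⇒  m = 25² − 10·41 = 215
m = 215 > 0,  v_rel·d = 25 > 0  ⇒  inside

inside=yes margin=215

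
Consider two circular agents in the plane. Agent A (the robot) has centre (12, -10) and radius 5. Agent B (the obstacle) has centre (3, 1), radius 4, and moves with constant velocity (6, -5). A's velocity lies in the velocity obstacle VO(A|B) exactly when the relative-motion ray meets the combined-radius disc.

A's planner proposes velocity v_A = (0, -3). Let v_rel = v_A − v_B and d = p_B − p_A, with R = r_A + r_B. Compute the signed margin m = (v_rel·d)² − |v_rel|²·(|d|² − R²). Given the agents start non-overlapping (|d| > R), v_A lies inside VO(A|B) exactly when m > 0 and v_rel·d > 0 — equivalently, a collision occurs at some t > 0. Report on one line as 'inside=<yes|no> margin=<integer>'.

d = (-9, 11),  |d|² = 202;  R = 5+4 = 9,  c = 202−9² = 121
v_rel = (-6, 2),  |v_rel|² = 40;  v_rel·d = (-6)·(-9) + (2)·(11) = 76
40·t² − 152·t + 121 = 0  ⇒  m = 76² − 40·121 = 936
m = 936 > 0,  v_rel·d = 76 > 0  ⇒  inside

inside=yes margin=936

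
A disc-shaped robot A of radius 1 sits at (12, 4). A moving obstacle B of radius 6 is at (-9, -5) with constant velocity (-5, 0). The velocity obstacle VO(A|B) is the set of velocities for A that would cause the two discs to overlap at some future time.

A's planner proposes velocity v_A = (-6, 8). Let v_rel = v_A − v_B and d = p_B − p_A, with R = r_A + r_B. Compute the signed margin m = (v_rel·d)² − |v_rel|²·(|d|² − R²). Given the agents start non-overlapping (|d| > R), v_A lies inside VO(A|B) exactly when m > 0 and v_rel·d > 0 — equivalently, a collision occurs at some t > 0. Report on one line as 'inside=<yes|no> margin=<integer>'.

d = (-21, -9),  |d|² = 522;  R = 1+6 = 7,  c = 522−7² = 473
v_rel = (-1, 8),  |v_rel|² = 65;  v_rel·d = (-1)·(-21) + (8)·(-9) = -51
65·t² + 102·t + 473 = 0  ⇒  m = (-51)² − 65·473 = -28144
m = -28144 < 0,  v_rel·d = -51 < 0  ⇒  outside

inside=no margin=-28144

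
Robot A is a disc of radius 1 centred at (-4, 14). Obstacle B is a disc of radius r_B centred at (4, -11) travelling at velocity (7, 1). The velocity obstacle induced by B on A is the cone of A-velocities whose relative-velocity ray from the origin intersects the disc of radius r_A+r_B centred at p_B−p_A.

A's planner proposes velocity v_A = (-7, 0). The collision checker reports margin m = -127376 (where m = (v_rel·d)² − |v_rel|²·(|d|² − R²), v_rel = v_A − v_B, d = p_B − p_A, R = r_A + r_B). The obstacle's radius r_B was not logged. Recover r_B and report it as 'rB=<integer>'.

m = -127376
d = (8, -25);  v_rel = (-14, -1),  |v_rel|² = 197
v_rel×d = (-14)·(-25) − (-1)·(8) = 358
since m = R²·197 − 358²:  R² = (128164 + -127376) / 197 = 4
R = √4 = 2  ⇒  r_B = 2 − 1 = 1

rB=1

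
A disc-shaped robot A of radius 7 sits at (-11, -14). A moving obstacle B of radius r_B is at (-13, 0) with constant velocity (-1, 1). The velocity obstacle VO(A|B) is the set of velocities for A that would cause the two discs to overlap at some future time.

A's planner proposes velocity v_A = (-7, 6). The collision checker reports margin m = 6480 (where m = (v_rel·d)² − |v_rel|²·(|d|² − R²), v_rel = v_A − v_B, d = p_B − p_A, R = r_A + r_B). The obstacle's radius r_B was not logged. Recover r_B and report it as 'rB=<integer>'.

m = 6480
d = (-2, 14);  v_rel = (-6, 5),  |v_rel|² = 61
v_rel×d = (-6)·(14) − (5)·(-2) = -74
since m = R²·61 − (-74)²:  R² = (5476 + 6480) / 61 = 196
R = √196 = 14  ⇒  r_B = 14 − 7 = 7

rB=7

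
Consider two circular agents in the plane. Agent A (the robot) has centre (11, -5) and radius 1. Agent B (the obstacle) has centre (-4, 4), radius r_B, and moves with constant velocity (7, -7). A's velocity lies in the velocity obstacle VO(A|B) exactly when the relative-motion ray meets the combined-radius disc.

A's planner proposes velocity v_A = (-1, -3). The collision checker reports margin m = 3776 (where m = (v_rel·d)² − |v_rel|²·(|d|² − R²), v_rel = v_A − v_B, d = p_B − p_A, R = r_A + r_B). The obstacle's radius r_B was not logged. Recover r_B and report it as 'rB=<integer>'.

m = 3776
d = (-15, 9);  v_rel = (-8, 4),  |v_rel|² = 80
v_rel×d = (-8)·(9) − (4)·(-15) = -12
since m = R²·80 − (-12)²:  R² = (144 + 3776) / 80 = 49
R = √49 = 7  ⇒  r_B = 7 − 1 = 6

rB=6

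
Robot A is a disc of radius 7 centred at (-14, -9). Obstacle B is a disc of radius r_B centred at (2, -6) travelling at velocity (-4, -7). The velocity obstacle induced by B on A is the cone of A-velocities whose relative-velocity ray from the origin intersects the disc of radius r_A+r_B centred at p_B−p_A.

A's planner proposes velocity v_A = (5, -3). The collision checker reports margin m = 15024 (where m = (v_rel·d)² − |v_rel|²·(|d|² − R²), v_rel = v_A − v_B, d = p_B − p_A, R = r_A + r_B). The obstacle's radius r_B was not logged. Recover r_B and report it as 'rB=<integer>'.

m = 15024
d = (16, 3);  v_rel = (9, 4),  |v_rel|² = 97
v_rel×d = (9)·(3) − (4)·(16) = -37
since m = R²·97 − (-37)²:  R² = (1369 + 15024) / 97 = 169
R = √169 = 13  ⇒  r_B = 13 − 7 = 6

rB=6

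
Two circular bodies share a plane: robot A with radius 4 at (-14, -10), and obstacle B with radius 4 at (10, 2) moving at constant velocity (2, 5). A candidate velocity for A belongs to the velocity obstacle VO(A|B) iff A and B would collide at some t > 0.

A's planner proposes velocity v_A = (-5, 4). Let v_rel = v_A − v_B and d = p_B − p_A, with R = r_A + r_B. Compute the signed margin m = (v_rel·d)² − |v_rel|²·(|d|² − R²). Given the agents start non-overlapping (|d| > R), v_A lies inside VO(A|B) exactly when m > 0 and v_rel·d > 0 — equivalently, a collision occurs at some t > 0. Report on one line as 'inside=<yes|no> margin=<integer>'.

d = (24, 12),  |d|² = 720;  R = 4+4 = 8,  c = 720−8² = 656
v_rel = (-7, -1),  |v_rel|² = 50;  v_rel·d = (-7)·(24) + (-1)·(12) = -180
50·t² + 360·t + 656 = 0  ⇒  m = (-180)² − 50·656 = -400
m = -400 < 0,  v_rel·d = -180 < 0  ⇒  outside

inside=no margin=-400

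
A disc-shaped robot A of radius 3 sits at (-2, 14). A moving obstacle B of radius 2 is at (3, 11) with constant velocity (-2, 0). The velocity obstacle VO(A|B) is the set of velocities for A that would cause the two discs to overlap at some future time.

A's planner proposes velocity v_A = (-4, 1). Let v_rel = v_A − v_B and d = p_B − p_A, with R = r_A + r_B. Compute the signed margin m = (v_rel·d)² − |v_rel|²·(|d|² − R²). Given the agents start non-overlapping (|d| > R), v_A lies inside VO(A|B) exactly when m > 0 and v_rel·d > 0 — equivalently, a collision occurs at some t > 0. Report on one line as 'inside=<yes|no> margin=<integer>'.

d = (5, -3),  |d|² = 34;  R = 3+2 = 5,  c = 34−5² = 9
v_rel = (-2, 1),  |v_rel|² = 5;  v_rel·d = (-2)·(5) + (1)·(-3) = -13
5·t² + 26·t + 9 = 0  ⇒  m = (-13)² − 5·9 = 124
m = 124 > 0,  v_rel·d = -13 < 0  ⇒  outside

inside=no margin=124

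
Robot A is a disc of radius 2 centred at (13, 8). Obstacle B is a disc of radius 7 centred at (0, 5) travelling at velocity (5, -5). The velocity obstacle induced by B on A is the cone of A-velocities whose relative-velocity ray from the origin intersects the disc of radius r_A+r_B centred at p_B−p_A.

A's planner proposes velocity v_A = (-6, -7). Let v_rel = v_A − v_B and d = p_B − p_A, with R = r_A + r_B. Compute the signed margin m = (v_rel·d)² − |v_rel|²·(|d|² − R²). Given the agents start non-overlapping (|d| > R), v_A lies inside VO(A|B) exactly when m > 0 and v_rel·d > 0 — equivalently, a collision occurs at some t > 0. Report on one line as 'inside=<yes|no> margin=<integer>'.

d = (-13, -3),  |d|² = 178;  R = 2+7 = 9,  c = 178−9² = 97
v_rel = (-11, -2),  |v_rel|² = 125;  v_rel·d = (-11)·(-13) + (-2)·(-3) = 149
125·t² − 298·t + 97 = 0  ⇒  m = 149² − 125·97 = 10076
m = 10076 > 0,  v_rel·d = 149 > 0  ⇒  inside

inside=yes margin=10076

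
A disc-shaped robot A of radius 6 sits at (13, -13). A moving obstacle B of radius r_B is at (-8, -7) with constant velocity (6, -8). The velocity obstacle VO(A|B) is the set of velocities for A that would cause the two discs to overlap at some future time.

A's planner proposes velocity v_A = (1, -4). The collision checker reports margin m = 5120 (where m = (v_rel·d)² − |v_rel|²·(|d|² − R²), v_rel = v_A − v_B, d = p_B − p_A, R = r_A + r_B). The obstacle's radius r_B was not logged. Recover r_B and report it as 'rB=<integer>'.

m = 5120
d = (-21, 6);  v_rel = (-5, 4),  |v_rel|² = 41
v_rel×d = (-5)·(6) − (4)·(-21) = 54
since m = R²·41 − 54²:  R² = (2916 + 5120) / 41 = 196
R = √196 = 14  ⇒  r_B = 14 − 6 = 8

rB=8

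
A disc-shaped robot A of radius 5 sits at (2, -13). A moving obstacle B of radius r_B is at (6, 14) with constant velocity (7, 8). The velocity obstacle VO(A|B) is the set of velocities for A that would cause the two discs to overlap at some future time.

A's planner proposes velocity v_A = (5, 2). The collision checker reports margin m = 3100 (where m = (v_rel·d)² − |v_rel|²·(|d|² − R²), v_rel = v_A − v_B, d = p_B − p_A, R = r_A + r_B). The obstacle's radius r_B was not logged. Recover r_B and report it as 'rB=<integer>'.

m = 3100
d = (4, 27);  v_rel = (-2, -6),  |v_rel|² = 40
v_rel×d = (-2)·(27) − (-6)·(4) = -30
since m = R²·40 − (-30)²:  R² = (900 + 3100) / 40 = 100
R = √100 = 10  ⇒  r_B = 10 − 5 = 5

rB=5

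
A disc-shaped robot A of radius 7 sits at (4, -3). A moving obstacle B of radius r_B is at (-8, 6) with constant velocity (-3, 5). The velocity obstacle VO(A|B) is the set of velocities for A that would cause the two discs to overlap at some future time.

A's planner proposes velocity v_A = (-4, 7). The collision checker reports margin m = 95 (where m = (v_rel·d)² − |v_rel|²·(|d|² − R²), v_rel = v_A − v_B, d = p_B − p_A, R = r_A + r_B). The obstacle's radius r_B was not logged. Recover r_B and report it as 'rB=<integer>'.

m = 95
d = (-12, 9);  v_rel = (-1, 2),  |v_rel|² = 5
v_rel×d = (-1)·(9) − (2)·(-12) = 15
since m = R²·5 − 15²:  R² = (225 + 95) / 5 = 64
R = √64 = 8  ⇒  r_B = 8 − 7 = 1

rB=1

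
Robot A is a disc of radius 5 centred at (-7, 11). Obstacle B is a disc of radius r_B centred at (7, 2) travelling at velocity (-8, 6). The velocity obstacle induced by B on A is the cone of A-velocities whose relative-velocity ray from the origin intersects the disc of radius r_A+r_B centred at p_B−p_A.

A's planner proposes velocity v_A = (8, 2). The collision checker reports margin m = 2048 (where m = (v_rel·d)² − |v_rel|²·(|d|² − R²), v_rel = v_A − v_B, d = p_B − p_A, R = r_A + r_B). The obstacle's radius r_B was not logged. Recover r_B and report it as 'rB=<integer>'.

m = 2048
d = (14, -9);  v_rel = (16, -4),  |v_rel|² = 272
v_rel×d = (16)·(-9) − (-4)·(14) = -88
since m = R²·272 − (-88)²:  R² = (7744 + 2048) / 272 = 36
R = √36 = 6  ⇒  r_B = 6 − 5 = 1

rB=1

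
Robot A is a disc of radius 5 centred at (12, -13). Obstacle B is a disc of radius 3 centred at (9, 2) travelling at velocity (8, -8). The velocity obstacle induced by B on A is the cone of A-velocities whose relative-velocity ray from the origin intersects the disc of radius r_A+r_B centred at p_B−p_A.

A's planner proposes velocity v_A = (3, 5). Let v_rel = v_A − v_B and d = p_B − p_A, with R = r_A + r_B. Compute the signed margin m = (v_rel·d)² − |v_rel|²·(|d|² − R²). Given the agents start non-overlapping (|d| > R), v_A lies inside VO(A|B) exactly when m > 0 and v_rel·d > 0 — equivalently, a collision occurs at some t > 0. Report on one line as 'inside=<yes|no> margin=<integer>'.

d = (-3, 15),  |d|² = 234;  R = 5+3 = 8,  c = 234−8² = 170
v_rel = (-5, 13),  |v_rel|² = 194;  v_rel·d = (-5)·(-3) + (13)·(15) = 210
194·t² − 420·t + 170 = 0  ⇒  m = 210² − 194·170 = 11120
m = 11120 > 0,  v_rel·d = 210 > 0  ⇒  inside

inside=yes margin=11120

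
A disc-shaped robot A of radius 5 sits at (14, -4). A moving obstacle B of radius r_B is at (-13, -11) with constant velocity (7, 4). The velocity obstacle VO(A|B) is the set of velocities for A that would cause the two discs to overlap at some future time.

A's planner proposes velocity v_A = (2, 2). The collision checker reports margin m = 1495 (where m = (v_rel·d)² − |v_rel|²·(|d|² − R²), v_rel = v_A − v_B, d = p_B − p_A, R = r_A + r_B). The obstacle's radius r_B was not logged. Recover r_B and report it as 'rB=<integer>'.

m = 1495
d = (-27, -7);  v_rel = (-5, -2),  |v_rel|² = 29
v_rel×d = (-5)·(-7) − (-2)·(-27) = -19
since m = R²·29 − (-19)²:  R² = (361 + 1495) / 29 = 64
R = √64 = 8  ⇒  r_B = 8 − 5 = 3

rB=3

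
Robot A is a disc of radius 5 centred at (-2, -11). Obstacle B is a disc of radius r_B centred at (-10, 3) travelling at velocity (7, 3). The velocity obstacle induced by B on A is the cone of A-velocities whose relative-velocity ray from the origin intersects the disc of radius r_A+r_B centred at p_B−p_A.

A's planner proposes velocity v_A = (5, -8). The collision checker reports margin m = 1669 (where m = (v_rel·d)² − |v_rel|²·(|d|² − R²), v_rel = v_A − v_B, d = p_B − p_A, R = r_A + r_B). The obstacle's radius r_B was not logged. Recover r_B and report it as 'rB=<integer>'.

m = 1669
d = (-8, 14);  v_rel = (-2, -11),  |v_rel|² = 125
v_rel×d = (-2)·(14) − (-11)·(-8) = -116
since m = R²·125 − (-116)²:  R² = (13456 + 1669) / 125 = 121
R = √121 = 11  ⇒  r_B = 11 − 5 = 6

rB=6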